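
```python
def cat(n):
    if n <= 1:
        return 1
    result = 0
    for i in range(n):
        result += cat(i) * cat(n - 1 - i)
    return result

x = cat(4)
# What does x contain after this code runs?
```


cat(4)
= sum of cat(i) * cat(4-1-i) for i in 0..3
First compute sub-values bottom-up:
  cat(0) = 1, cat(1) = 1
  cat(2) = 1*1 + 1*1 = 2
  cat(3) = 1*2 + 1*1 + 2*1 = 5
Now cat(4):
  cat(0)*cat(3) = 1*5 = 5
  cat(1)*cat(2) = 1*2 = 2
  cat(2)*cat(1) = 2*1 = 2
  cat(3)*cat(0) = 5*1 = 5
= 5 + 2 + 2 + 5
= 14


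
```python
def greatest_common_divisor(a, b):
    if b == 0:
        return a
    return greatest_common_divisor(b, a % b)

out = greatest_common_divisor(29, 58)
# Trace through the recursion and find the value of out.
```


greatest_common_divisor(29, 58)
= greatest_common_divisor(58, 29 % 58) = greatest_common_divisor(58, 29)
= greatest_common_divisor(29, 58 % 29) = greatest_common_divisor(29, 0)
b == 0, return a = 29


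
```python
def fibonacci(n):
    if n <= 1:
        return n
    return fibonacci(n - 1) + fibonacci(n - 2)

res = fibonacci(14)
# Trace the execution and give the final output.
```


fibonacci(14)
= fibonacci(13) + fibonacci(12)
= (fibonacci(12) + fibonacci(11)) + fibonacci(12)
Computing bottom-up: fibonacci(0)=0, fibonacci(1)=1, fibonacci(2)=1, fibonacci(3)=2, fibonacci(4)=3, fibonacci(5)=5, fibonacci(6)=8, fibonacci(7)=13, fibonacci(8)=21, fibonacci(9)=34, fibonacci(10)=55, fibonacci(11)=89, fibonacci(12)=144, fibonacci(13)=233, fibonacci(14)=377
= 377


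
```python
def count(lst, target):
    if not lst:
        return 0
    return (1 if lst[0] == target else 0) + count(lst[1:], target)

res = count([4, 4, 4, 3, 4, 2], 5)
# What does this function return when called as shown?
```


count([4, 4, 4, 3, 4, 2], 5)
lst[0]=4 != 5: 0 + count([4, 4, 3, 4, 2], 5)
lst[0]=4 != 5: 0 + count([4, 3, 4, 2], 5)
lst[0]=4 != 5: 0 + count([3, 4, 2], 5)
lst[0]=3 != 5: 0 + count([4, 2], 5)
lst[0]=4 != 5: 0 + count([2], 5)
lst[0]=2 != 5: 0 + count([], 5)
= 0


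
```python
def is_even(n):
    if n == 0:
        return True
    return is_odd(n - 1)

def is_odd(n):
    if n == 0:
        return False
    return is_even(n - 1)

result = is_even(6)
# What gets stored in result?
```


is_even(6)
= is_odd(5)
= is_even(4)
= is_odd(3)
= is_even(2)
= is_odd(1)
= is_even(0)
n == 0: return True
= True


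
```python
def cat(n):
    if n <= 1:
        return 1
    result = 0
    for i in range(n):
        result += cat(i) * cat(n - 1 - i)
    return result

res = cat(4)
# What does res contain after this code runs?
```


cat(4)
= sum of cat(i) * cat(4-1-i) for i in 0..3
First compute sub-values bottom-up:
  cat(0) = 1, cat(1) = 1
  cat(2) = 1*1 + 1*1 = 2
  cat(3) = 1*2 + 1*1 + 2*1 = 5
Now cat(4):
  cat(0)*cat(3) = 1*5 = 5
  cat(1)*cat(2) = 1*2 = 2
  cat(2)*cat(1) = 2*1 = 2
  cat(3)*cat(0) = 5*1 = 5
= 5 + 2 + 2 + 5
= 14


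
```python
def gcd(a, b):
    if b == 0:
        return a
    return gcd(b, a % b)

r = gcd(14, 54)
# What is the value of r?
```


gcd(14, 54)
= gcd(54, 14 % 54) = gcd(54, 14)
= gcd(14, 54 % 14) = gcd(14, 12)
= gcd(12, 14 % 12) = gcd(12, 2)
= gcd(2, 12 % 2) = gcd(2, 0)
b == 0, return a = 2


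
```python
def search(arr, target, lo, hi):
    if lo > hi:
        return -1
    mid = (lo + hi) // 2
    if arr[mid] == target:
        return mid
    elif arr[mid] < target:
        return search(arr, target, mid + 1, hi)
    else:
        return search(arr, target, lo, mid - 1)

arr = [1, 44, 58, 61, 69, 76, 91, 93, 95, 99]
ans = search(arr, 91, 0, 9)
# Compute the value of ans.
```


search(arr, 91, 0, 9)
lo=0, hi=9, mid=4, arr[mid]=69
69 < 91, search right half
lo=5, hi=9, mid=7, arr[mid]=93
93 > 91, search left half
lo=5, hi=6, mid=5, arr[mid]=76
76 < 91, search right half
lo=6, hi=6, mid=6, arr[mid]=91
arr[6] == 91, found at index 6
= 6


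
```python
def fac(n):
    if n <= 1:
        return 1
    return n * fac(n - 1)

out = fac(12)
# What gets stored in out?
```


fac(12)
= 12 * fac(11)
= 12 * 11 * fac(10)
= 12 * 11 * 10 * fac(9)
= 12 * 11 * 10 * 9 * fac(8)
= 12 * 11 * 10 * 9 * 8 * fac(7)
= 12 * 11 * 10 * 9 * 8 * 7 * fac(6)
= 12 * 11 * 10 * 9 * 8 * 7 * 6 * fac(5)
= 12 * 11 * 10 * 9 * 8 * 7 * 6 * 5 * fac(4)
= 12 * 11 * 10 * 9 * 8 * 7 * 6 * 5 * 4 * fac(3)
= 12 * 11 * 10 * 9 * 8 * 7 * 6 * 5 * 4 * 3 * fac(2)
= 12 * 11 * 10 * 9 * 8 * 7 * 6 * 5 * 4 * 3 * 2 * fac(1)
= 12 * 11 * 10 * 9 * 8 * 7 * 6 * 5 * 4 * 3 * 2 * 1
= 479001600


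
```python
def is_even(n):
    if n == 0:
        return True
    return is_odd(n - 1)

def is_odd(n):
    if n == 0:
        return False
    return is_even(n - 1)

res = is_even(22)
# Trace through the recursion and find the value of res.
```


is_even(22)
= is_odd(21)
= is_even(20)
= is_odd(19)
= is_even(18)
= is_odd(17)
= is_even(16)
= is_odd(15)
= is_even(14)
= is_odd(13)
= is_even(12)
= is_odd(11)
= is_even(10)
= is_odd(9)
= is_even(8)
= is_odd(7)
= is_even(6)
= is_odd(5)
= is_even(4)
= is_odd(3)
= is_even(2)
= is_odd(1)
= is_even(0)
n == 0: return True
= True


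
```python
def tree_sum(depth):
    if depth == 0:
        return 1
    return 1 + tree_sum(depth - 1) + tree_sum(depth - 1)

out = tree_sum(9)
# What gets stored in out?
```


tree_sum(9)
= 1 + tree_sum(8) + tree_sum(8)
= 1 + 2 * tree_sum(8)
tree_sum(k) = 2^(k+1) - 1
tree_sum(0) = 1
tree_sum(1) = 3
tree_sum(2) = 7
tree_sum(3) = 15
tree_sum(4) = 31
tree_sum(9) = 2^10 - 1 = 1023


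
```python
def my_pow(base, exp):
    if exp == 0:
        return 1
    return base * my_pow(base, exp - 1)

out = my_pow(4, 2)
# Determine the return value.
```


my_pow(4, 2)
= 4 * my_pow(4, 1)
= 4 * 4 * my_pow(4, 0)
= 4 * 4 * 1
= 16


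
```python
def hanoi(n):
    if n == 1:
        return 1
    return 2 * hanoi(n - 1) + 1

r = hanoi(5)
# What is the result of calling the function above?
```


hanoi(5)
= 2 * hanoi(4) + 1
= 2 * (2 * hanoi(3) + 1) + 1
= 2 * (2 * (2 * hanoi(2) + 1) + 1) + 1
= 2 * (2 * (2 * (2 * hanoi(1) + 1) + 1) + 1) + 1
Now compute bottom-up:
hanoi(1) = 1
hanoi(2) = 2 * 1 + 1 = 3
hanoi(3) = 2 * 3 + 1 = 7
hanoi(4) = 2 * 7 + 1 = 15
hanoi(5) = 2 * 15 + 1 = 31
= 31


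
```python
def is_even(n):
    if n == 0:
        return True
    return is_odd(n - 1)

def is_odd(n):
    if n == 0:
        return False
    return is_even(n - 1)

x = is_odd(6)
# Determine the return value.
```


is_odd(6)
= is_even(5)
= is_odd(4)
= is_even(3)
= is_odd(2)
= is_even(1)
= is_odd(0)
n == 0: return False
= False


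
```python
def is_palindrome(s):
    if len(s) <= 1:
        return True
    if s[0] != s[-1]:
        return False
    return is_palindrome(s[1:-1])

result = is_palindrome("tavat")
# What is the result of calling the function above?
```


is_palindrome("tavat")
"tavat": s[0]='t' == s[-1]='t' -> is_palindrome("ava")
"ava": s[0]='a' == s[-1]='a' -> is_palindrome("v")
"v": len <= 1 -> True
= True


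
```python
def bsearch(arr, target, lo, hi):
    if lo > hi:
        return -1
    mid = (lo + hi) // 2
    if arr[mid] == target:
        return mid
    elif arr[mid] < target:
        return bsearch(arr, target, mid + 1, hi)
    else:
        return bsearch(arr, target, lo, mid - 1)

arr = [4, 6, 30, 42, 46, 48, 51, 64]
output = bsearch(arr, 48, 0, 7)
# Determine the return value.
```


bsearch(arr, 48, 0, 7)
lo=0, hi=7, mid=3, arr[mid]=42
42 < 48, search right half
lo=4, hi=7, mid=5, arr[mid]=48
arr[5] == 48, found at index 5
= 5


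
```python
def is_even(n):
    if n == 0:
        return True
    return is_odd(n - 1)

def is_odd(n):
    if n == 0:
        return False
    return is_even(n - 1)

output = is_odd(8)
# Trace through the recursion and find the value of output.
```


is_odd(8)
= is_even(7)
= is_odd(6)
= is_even(5)
= is_odd(4)
= is_even(3)
= is_odd(2)
= is_even(1)
= is_odd(0)
n == 0: return False
= False


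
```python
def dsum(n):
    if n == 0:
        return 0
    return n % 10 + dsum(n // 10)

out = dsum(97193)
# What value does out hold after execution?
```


dsum(97193)
= 3 + dsum(9719)
= 3 + 9 + dsum(971)
= 3 + 9 + 1 + dsum(97)
= 3 + 9 + 1 + 7 + dsum(9)
= 3 + 9 + 1 + 7 + 9 + dsum(0)
= 3 + 9 + 1 + 7 + 9 + 0
= 29


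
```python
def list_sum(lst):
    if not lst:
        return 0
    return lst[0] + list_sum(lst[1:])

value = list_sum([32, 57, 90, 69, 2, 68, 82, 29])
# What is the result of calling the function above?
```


list_sum([32, 57, 90, 69, 2, 68, 82, 29])
= 32 + list_sum([57, 90, 69, 2, 68, 82, 29])
= 32 + 57 + list_sum([90, 69, 2, 68, 82, 29])
= 32 + 57 + 90 + list_sum([69, 2, 68, 82, 29])
= 32 + 57 + 90 + 69 + list_sum([2, 68, 82, 29])
= 32 + 57 + 90 + 69 + 2 + list_sum([68, 82, 29])
= 32 + 57 + 90 + 69 + 2 + 68 + list_sum([82, 29])
= 32 + 57 + 90 + 69 + 2 + 68 + 82 + list_sum([29])
= 32 + 57 + 90 + 69 + 2 + 68 + 82 + 29 + list_sum([])
= 32 + 57 + 90 + 69 + 2 + 68 + 82 + 29 + 0
= 429


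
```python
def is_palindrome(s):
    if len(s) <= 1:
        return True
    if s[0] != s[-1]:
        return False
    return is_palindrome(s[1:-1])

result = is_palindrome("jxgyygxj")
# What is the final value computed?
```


is_palindrome("jxgyygxj")
"jxgyygxj": s[0]='j' == s[-1]='j' -> is_palindrome("xgyygx")
"xgyygx": s[0]='x' == s[-1]='x' -> is_palindrome("gyyg")
"gyyg": s[0]='g' == s[-1]='g' -> is_palindrome("yy")
"yy": s[0]='y' == s[-1]='y' -> is_palindrome("")
"": len <= 1 -> True
= True


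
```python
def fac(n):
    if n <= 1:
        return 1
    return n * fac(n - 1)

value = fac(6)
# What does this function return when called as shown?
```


fac(6)
= 6 * fac(5)
= 6 * 5 * fac(4)
= 6 * 5 * 4 * fac(3)
= 6 * 5 * 4 * 3 * fac(2)
= 6 * 5 * 4 * 3 * 2 * fac(1)
= 6 * 5 * 4 * 3 * 2 * 1
= 720


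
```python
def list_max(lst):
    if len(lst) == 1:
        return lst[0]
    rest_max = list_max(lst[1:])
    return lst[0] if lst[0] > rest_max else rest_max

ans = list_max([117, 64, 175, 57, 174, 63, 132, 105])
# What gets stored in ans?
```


list_max([117, 64, 175, 57, 174, 63, 132, 105])
= compare 117 with list_max([64, 175, 57, 174, 63, 132, 105])
= compare 64 with list_max([175, 57, 174, 63, 132, 105])
= compare 175 with list_max([57, 174, 63, 132, 105])
= compare 57 with list_max([174, 63, 132, 105])
= compare 174 with list_max([63, 132, 105])
= compare 63 with list_max([132, 105])
= compare 132 with list_max([105])
Base: list_max([105]) = 105
compare 132 with 105: max = 132
compare 63 with 132: max = 132
compare 174 with 132: max = 174
compare 57 with 174: max = 174
compare 175 with 174: max = 175
compare 64 with 175: max = 175
compare 117 with 175: max = 175
= 175


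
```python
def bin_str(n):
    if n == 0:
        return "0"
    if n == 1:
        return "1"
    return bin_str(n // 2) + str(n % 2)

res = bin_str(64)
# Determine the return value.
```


bin_str(64)
= bin_str(32) + "0"
= bin_str(16) + "0" + "0"
= bin_str(8) + "0" + "0" + "0"
= bin_str(4) + "0" + "0" + "0" + "0"
= bin_str(2) + "0" + "0" + "0" + "0" + "0"
= bin_str(1) + "0" + "0" + "0" + "0" + "0" + "0"
= "1" + "0" + "0" + "0" + "0" + "0" + "0"
= "1000000"


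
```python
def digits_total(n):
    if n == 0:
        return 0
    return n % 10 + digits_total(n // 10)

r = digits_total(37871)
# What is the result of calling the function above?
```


digits_total(37871)
= 1 + digits_total(3787)
= 1 + 7 + digits_total(378)
= 1 + 7 + 8 + digits_total(37)
= 1 + 7 + 8 + 7 + digits_total(3)
= 1 + 7 + 8 + 7 + 3 + digits_total(0)
= 1 + 7 + 8 + 7 + 3 + 0
= 26


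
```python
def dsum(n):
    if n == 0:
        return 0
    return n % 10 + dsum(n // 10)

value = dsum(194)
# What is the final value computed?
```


dsum(194)
= 4 + dsum(19)
= 4 + 9 + dsum(1)
= 4 + 9 + 1 + dsum(0)
= 4 + 9 + 1 + 0
= 14


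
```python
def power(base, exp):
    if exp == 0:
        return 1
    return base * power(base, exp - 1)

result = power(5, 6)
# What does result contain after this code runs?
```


power(5, 6)
= 5 * power(5, 5)
= 5 * 5 * power(5, 4)
= 5 * 5 * 5 * power(5, 3)
= 5 * 5 * 5 * 5 * power(5, 2)
= 5 * 5 * 5 * 5 * 5 * power(5, 1)
= 5 * 5 * 5 * 5 * 5 * 5 * power(5, 0)
= 5 * 5 * 5 * 5 * 5 * 5 * 1
= 15625


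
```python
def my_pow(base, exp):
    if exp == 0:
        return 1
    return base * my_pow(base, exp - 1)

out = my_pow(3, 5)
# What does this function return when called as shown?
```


my_pow(3, 5)
= 3 * my_pow(3, 4)
= 3 * 3 * my_pow(3, 3)
= 3 * 3 * 3 * my_pow(3, 2)
= 3 * 3 * 3 * 3 * my_pow(3, 1)
= 3 * 3 * 3 * 3 * 3 * my_pow(3, 0)
= 3 * 3 * 3 * 3 * 3 * 1
= 243


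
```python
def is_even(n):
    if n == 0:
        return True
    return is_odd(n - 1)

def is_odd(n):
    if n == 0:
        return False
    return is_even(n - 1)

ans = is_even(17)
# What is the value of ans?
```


is_even(17)
= is_odd(16)
= is_even(15)
= is_odd(14)
= is_even(13)
= is_odd(12)
= is_even(11)
= is_odd(10)
= is_even(9)
= is_odd(8)
= is_even(7)
= is_odd(6)
= is_even(5)
= is_odd(4)
= is_even(3)
= is_odd(2)
= is_even(1)
= is_odd(0)
n == 0: return False
= False


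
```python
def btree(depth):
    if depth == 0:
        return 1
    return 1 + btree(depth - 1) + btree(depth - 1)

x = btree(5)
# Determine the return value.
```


btree(5)
= 1 + btree(4) + btree(4)
= 1 + 2 * btree(4)
btree(k) = 2^(k+1) - 1
btree(0) = 1
btree(1) = 3
btree(2) = 7
btree(3) = 15
btree(4) = 31
btree(5) = 2^6 - 1 = 63


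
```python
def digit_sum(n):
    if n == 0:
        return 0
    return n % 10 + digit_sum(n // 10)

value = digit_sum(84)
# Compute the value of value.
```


digit_sum(84)
= 4 + digit_sum(8)
= 4 + 8 + digit_sum(0)
= 4 + 8 + 0
= 12


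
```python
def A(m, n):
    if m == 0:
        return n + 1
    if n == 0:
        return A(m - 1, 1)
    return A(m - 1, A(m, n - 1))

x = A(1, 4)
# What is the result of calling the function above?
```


A(1, 4)
= A(0, A(1, 3))
First compute A(1, 3) = 5
= A(0, 5)
= 6


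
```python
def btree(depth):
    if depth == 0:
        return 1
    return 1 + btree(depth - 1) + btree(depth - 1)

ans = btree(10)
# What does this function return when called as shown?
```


btree(10)
= 1 + btree(9) + btree(9)
= 1 + 2 * btree(9)
btree(k) = 2^(k+1) - 1
btree(0) = 1
btree(1) = 3
btree(2) = 7
btree(3) = 15
btree(4) = 31
btree(10) = 2^11 - 1 = 2047


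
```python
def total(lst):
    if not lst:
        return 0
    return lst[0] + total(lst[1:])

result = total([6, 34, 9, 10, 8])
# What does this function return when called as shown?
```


total([6, 34, 9, 10, 8])
= 6 + total([34, 9, 10, 8])
= 6 + 34 + total([9, 10, 8])
= 6 + 34 + 9 + total([10, 8])
= 6 + 34 + 9 + 10 + total([8])
= 6 + 34 + 9 + 10 + 8 + total([])
= 6 + 34 + 9 + 10 + 8 + 0
= 67


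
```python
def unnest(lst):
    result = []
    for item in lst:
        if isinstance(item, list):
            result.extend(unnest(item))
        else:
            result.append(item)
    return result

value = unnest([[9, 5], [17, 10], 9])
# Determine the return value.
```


unnest([[9, 5], [17, 10], 9])
Processing each element:
  [9, 5] is a list -> unnest recursively -> [9, 5]
  [17, 10] is a list -> unnest recursively -> [17, 10]
  9 is not a list -> append 9
= [9, 5, 17, 10, 9]


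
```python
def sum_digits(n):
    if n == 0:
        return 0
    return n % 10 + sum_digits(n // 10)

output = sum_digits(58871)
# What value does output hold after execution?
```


sum_digits(58871)
= 1 + sum_digits(5887)
= 1 + 7 + sum_digits(588)
= 1 + 7 + 8 + sum_digits(58)
= 1 + 7 + 8 + 8 + sum_digits(5)
= 1 + 7 + 8 + 8 + 5 + sum_digits(0)
= 1 + 7 + 8 + 8 + 5 + 0
= 29


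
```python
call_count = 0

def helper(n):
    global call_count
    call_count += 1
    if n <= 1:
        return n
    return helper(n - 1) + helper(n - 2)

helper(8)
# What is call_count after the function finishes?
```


helper(8) calls helper(7) and helper(6); each non-base call branches into two more.
Let C(k) = total number of calls made by helper(k), including the call to helper(k) itself.
Base cases: C(0) = 1, C(1) = 1
Recurrence: C(k) = 1 + C(k-1) + C(k-2)
  C(2) = 1 + C(1) + C(0) = 1 + 1 + 1 = 3
  C(3) = 1 + C(2) + C(1) = 1 + 3 + 1 = 5
  C(4) = 1 + C(3) + C(2) = 1 + 5 + 3 = 9
  C(5) = 1 + C(4) + C(3) = 1 + 9 + 5 = 15
  C(6) = 1 + C(5) + C(4) = 1 + 15 + 9 = 25
  C(7) = 1 + C(6) + C(5) = 1 + 25 + 15 = 41
  C(8) = 1 + C(7) + C(6) = 1 + 41 + 25 = 67
Total calls = C(8) = 67


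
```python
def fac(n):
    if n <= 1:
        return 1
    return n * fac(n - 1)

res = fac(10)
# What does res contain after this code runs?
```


fac(10)
= 10 * fac(9)
= 10 * 9 * fac(8)
= 10 * 9 * 8 * fac(7)
= 10 * 9 * 8 * 7 * fac(6)
= 10 * 9 * 8 * 7 * 6 * fac(5)
= 10 * 9 * 8 * 7 * 6 * 5 * fac(4)
= 10 * 9 * 8 * 7 * 6 * 5 * 4 * fac(3)
= 10 * 9 * 8 * 7 * 6 * 5 * 4 * 3 * fac(2)
= 10 * 9 * 8 * 7 * 6 * 5 * 4 * 3 * 2 * fac(1)
= 10 * 9 * 8 * 7 * 6 * 5 * 4 * 3 * 2 * 1
= 3628800


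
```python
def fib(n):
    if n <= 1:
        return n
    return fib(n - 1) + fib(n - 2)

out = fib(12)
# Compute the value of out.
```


fib(12)
= fib(11) + fib(10)
= (fib(10) + fib(9)) + fib(10)
Computing bottom-up: fib(0)=0, fib(1)=1, fib(2)=1, fib(3)=2, fib(4)=3, fib(5)=5, fib(6)=8, fib(7)=13, fib(8)=21, fib(9)=34, fib(10)=55, fib(11)=89, fib(12)=144
= 144


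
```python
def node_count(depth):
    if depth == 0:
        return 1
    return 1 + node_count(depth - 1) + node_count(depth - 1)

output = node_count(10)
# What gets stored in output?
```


node_count(10)
= 1 + node_count(9) + node_count(9)
= 1 + 2 * node_count(9)
node_count(k) = 2^(k+1) - 1
node_count(0) = 1
node_count(1) = 3
node_count(2) = 7
node_count(3) = 15
node_count(4) = 31
node_count(10) = 2^11 - 1 = 2047


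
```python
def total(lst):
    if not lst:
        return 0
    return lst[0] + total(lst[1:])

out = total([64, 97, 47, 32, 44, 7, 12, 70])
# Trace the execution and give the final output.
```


total([64, 97, 47, 32, 44, 7, 12, 70])
= 64 + total([97, 47, 32, 44, 7, 12, 70])
= 64 + 97 + total([47, 32, 44, 7, 12, 70])
= 64 + 97 + 47 + total([32, 44, 7, 12, 70])
= 64 + 97 + 47 + 32 + total([44, 7, 12, 70])
= 64 + 97 + 47 + 32 + 44 + total([7, 12, 70])
= 64 + 97 + 47 + 32 + 44 + 7 + total([12, 70])
= 64 + 97 + 47 + 32 + 44 + 7 + 12 + total([70])
= 64 + 97 + 47 + 32 + 44 + 7 + 12 + 70 + total([])
= 64 + 97 + 47 + 32 + 44 + 7 + 12 + 70 + 0
= 373


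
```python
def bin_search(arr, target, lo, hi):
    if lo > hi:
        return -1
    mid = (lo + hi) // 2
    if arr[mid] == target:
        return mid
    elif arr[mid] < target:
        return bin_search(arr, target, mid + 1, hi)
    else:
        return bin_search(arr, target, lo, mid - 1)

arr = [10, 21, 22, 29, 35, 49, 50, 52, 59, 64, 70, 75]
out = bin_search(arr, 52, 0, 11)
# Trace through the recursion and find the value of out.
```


bin_search(arr, 52, 0, 11)
lo=0, hi=11, mid=5, arr[mid]=49
49 < 52, search right half
lo=6, hi=11, mid=8, arr[mid]=59
59 > 52, search left half
lo=6, hi=7, mid=6, arr[mid]=50
50 < 52, search right half
lo=7, hi=7, mid=7, arr[mid]=52
arr[7] == 52, found at index 7
= 7


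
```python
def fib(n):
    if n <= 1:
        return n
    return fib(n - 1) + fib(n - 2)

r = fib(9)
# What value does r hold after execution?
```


fib(9)
= fib(8) + fib(7)
= (fib(7) + fib(6)) + fib(7)
Computing bottom-up: fib(0)=0, fib(1)=1, fib(2)=1, fib(3)=2, fib(4)=3, fib(5)=5, fib(6)=8, fib(7)=13, fib(8)=21, fib(9)=34
= 34


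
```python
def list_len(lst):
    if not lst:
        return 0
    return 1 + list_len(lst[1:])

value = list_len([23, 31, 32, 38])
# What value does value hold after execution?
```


list_len([23, 31, 32, 38])
= 1 + list_len([31, 32, 38])
= 1 + 1 + list_len([32, 38])
= 1 + 1 + 1 + list_len([38])
= 1 + 1 + 1 + 1 + list_len([])
= 1 + 1 + 1 + 1 + 0
= 4


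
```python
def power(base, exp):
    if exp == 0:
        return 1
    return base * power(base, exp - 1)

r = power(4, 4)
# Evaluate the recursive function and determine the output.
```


power(4, 4)
= 4 * power(4, 3)
= 4 * 4 * power(4, 2)
= 4 * 4 * 4 * power(4, 1)
= 4 * 4 * 4 * 4 * power(4, 0)
= 4 * 4 * 4 * 4 * 1
= 256


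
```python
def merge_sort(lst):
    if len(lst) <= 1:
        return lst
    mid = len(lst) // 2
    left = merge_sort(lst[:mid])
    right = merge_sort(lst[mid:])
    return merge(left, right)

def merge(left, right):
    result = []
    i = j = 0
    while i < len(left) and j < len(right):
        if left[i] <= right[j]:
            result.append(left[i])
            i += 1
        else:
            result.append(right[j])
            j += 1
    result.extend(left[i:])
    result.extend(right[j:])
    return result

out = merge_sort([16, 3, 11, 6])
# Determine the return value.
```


merge_sort([16, 3, 11, 6])
Split into [16, 3] and [11, 6]
Left sorted: [3, 16]
Right sorted: [6, 11]
Merge [3, 16] and [6, 11]
= [3, 6, 11, 16]


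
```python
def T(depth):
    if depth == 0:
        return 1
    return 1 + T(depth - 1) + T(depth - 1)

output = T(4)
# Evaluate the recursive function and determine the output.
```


T(4)
= 1 + T(3) + T(3)
= 1 + 2 * T(3)
T(k) = 2^(k+1) - 1
T(0) = 1
T(1) = 3
T(2) = 7
T(3) = 15
T(4) = 31
T(4) = 2^5 - 1 = 31


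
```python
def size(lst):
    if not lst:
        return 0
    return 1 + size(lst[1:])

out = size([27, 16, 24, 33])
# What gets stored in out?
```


size([27, 16, 24, 33])
= 1 + size([16, 24, 33])
= 1 + 1 + size([24, 33])
= 1 + 1 + 1 + size([33])
= 1 + 1 + 1 + 1 + size([])
= 1 + 1 + 1 + 1 + 0
= 4


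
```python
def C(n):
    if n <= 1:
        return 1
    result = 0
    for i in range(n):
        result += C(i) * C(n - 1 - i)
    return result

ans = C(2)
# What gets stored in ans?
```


C(2)
= sum of C(i) * C(2-1-i) for i in 0..1
  C(0)*C(1) = 1*1 = 1
  C(1)*C(0) = 1*1 = 1
= 1 + 1
= 2


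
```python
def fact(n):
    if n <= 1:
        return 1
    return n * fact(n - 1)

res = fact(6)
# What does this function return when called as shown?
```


fact(6)
= 6 * fact(5)
= 6 * 5 * fact(4)
= 6 * 5 * 4 * fact(3)
= 6 * 5 * 4 * 3 * fact(2)
= 6 * 5 * 4 * 3 * 2 * fact(1)
= 6 * 5 * 4 * 3 * 2 * 1
= 720


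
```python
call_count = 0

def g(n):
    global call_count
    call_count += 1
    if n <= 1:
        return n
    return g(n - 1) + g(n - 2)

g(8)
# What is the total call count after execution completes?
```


g(8) calls g(7) and g(6); each non-base call branches into two more.
Let C(k) = total number of calls made by g(k), including the call to g(k) itself.
Base cases: C(0) = 1, C(1) = 1
Recurrence: C(k) = 1 + C(k-1) + C(k-2)
  C(2) = 1 + C(1) + C(0) = 1 + 1 + 1 = 3
  C(3) = 1 + C(2) + C(1) = 1 + 3 + 1 = 5
  C(4) = 1 + C(3) + C(2) = 1 + 5 + 3 = 9
  C(5) = 1 + C(4) + C(3) = 1 + 9 + 5 = 15
  C(6) = 1 + C(5) + C(4) = 1 + 15 + 9 = 25
  C(7) = 1 + C(6) + C(5) = 1 + 25 + 15 = 41
  C(8) = 1 + C(7) + C(6) = 1 + 41 + 25 = 67
Total calls = C(8) = 67


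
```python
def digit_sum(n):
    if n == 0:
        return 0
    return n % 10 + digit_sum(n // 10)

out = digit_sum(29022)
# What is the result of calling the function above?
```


digit_sum(29022)
= 2 + digit_sum(2902)
= 2 + 2 + digit_sum(290)
= 2 + 2 + 0 + digit_sum(29)
= 2 + 2 + 0 + 9 + digit_sum(2)
= 2 + 2 + 0 + 9 + 2 + digit_sum(0)
= 2 + 2 + 0 + 9 + 2 + 0
= 15


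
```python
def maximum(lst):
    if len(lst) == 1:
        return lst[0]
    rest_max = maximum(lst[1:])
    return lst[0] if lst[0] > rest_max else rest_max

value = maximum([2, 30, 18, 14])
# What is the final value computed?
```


maximum([2, 30, 18, 14])
= compare 2 with maximum([30, 18, 14])
= compare 30 with maximum([18, 14])
= compare 18 with maximum([14])
Base: maximum([14]) = 14
compare 18 with 14: max = 18
compare 30 with 18: max = 30
compare 2 with 30: max = 30
= 30


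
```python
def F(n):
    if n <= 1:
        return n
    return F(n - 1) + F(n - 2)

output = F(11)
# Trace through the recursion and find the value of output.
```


F(11)
= F(10) + F(9)
= (F(9) + F(8)) + F(9)
Computing bottom-up: F(0)=0, F(1)=1, F(2)=1, F(3)=2, F(4)=3, F(5)=5, F(6)=8, F(7)=13, F(8)=21, F(9)=34, F(10)=55, F(11)=89
= 89


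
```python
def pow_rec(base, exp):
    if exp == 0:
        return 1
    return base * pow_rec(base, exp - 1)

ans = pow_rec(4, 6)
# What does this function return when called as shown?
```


pow_rec(4, 6)
= 4 * pow_rec(4, 5)
= 4 * 4 * pow_rec(4, 4)
= 4 * 4 * 4 * pow_rec(4, 3)
= 4 * 4 * 4 * 4 * pow_rec(4, 2)
= 4 * 4 * 4 * 4 * 4 * pow_rec(4, 1)
= 4 * 4 * 4 * 4 * 4 * 4 * pow_rec(4, 0)
= 4 * 4 * 4 * 4 * 4 * 4 * 1
= 4096


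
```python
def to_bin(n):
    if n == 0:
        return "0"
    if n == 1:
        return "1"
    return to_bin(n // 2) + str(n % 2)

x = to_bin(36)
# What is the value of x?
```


to_bin(36)
= to_bin(18) + "0"
= to_bin(9) + "0" + "0"
= to_bin(4) + "1" + "0" + "0"
= to_bin(2) + "0" + "1" + "0" + "0"
= to_bin(1) + "0" + "0" + "1" + "0" + "0"
= "1" + "0" + "0" + "1" + "0" + "0"
= "100100"


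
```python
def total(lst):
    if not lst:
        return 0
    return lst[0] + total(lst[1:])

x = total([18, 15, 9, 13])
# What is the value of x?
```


total([18, 15, 9, 13])
= 18 + total([15, 9, 13])
= 18 + 15 + total([9, 13])
= 18 + 15 + 9 + total([13])
= 18 + 15 + 9 + 13 + total([])
= 18 + 15 + 9 + 13 + 0
= 55


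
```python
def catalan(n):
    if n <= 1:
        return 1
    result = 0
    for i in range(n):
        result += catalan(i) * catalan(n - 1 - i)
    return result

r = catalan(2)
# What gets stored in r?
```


catalan(2)
= sum of catalan(i) * catalan(2-1-i) for i in 0..1
  catalan(0)*catalan(1) = 1*1 = 1
  catalan(1)*catalan(0) = 1*1 = 1
= 1 + 1
= 2


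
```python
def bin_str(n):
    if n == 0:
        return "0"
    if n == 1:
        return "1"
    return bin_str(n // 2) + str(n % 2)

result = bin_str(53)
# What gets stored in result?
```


bin_str(53)
= bin_str(26) + "1"
= bin_str(13) + "0" + "1"
= bin_str(6) + "1" + "0" + "1"
= bin_str(3) + "0" + "1" + "0" + "1"
= bin_str(1) + "1" + "0" + "1" + "0" + "1"
= "1" + "1" + "0" + "1" + "0" + "1"
= "110101"


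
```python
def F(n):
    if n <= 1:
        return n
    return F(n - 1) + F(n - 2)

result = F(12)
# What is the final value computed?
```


F(12)
= F(11) + F(10)
= (F(10) + F(9)) + F(10)
Computing bottom-up: F(0)=0, F(1)=1, F(2)=1, F(3)=2, F(4)=3, F(5)=5, F(6)=8, F(7)=13, F(8)=21, F(9)=34, F(10)=55, F(11)=89, F(12)=144
= 144


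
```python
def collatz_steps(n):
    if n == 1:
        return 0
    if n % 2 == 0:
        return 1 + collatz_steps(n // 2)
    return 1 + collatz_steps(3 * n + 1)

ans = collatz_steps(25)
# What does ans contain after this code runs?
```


collatz_steps(25)
25 is odd -> 3*25+1 = 76 -> collatz_steps(76)
76 is even -> collatz_steps(38)
38 is even -> collatz_steps(19)
19 is odd -> 3*19+1 = 58 -> collatz_steps(58)
58 is even -> collatz_steps(29)
29 is odd -> 3*29+1 = 88 -> collatz_steps(88)
88 is even -> collatz_steps(44)
44 is even -> collatz_steps(22)
22 is even -> collatz_steps(11)
11 is odd -> 3*11+1 = 34 -> collatz_steps(34)
34 is even -> collatz_steps(17)
17 is odd -> 3*17+1 = 52 -> collatz_steps(52)
52 is even -> collatz_steps(26)
26 is even -> collatz_steps(13)
13 is odd -> 3*13+1 = 40 -> collatz_steps(40)
40 is even -> collatz_steps(20)
20 is even -> collatz_steps(10)
10 is even -> collatz_steps(5)
5 is odd -> 3*5+1 = 16 -> collatz_steps(16)
16 is even -> collatz_steps(8)
8 is even -> collatz_steps(4)
4 is even -> collatz_steps(2)
2 is even -> collatz_steps(1)
Reached 1 after 23 steps
= 23


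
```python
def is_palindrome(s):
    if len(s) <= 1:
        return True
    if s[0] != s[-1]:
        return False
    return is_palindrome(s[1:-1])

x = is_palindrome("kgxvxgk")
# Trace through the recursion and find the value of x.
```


is_palindrome("kgxvxgk")
"kgxvxgk": s[0]='k' == s[-1]='k' -> is_palindrome("gxvxg")
"gxvxg": s[0]='g' == s[-1]='g' -> is_palindrome("xvx")
"xvx": s[0]='x' == s[-1]='x' -> is_palindrome("v")
"v": len <= 1 -> True
= True


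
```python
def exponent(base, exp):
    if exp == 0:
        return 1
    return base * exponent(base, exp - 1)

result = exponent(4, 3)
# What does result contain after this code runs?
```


exponent(4, 3)
= 4 * exponent(4, 2)
= 4 * 4 * exponent(4, 1)
= 4 * 4 * 4 * exponent(4, 0)
= 4 * 4 * 4 * 1
= 64


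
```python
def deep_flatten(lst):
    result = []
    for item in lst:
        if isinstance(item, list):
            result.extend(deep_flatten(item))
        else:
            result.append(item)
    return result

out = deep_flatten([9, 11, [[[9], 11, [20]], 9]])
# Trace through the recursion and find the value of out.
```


deep_flatten([9, 11, [[[9], 11, [20]], 9]])
Processing each element:
  9 is not a list -> append 9
  11 is not a list -> append 11
  [[[9], 11, [20]], 9] is a list -> deep_flatten recursively -> [9, 11, 20, 9]
= [9, 11, 9, 11, 20, 9]


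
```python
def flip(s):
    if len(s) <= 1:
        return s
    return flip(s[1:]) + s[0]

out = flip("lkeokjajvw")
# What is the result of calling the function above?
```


flip("lkeokjajvw")
= flip("keokjajvw") + "l"
= flip("eokjajvw") + "k" + "l"
= flip("okjajvw") + "e" + "k" + "l"
= flip("kjajvw") + "o" + "e" + "k" + "l"
= flip("jajvw") + "k" + "o" + "e" + "k" + "l"
= flip("ajvw") + "j" + "k" + "o" + "e" + "k" + "l"
= flip("jvw") + "a" + "j" + "k" + "o" + "e" + "k" + "l"
= flip("vw") + "j" + "a" + "j" + "k" + "o" + "e" + "k" + "l"
= flip("w") + "v" + "j" + "a" + "j" + "k" + "o" + "e" + "k" + "l"
= "w" + "v" + "j" + "a" + "j" + "k" + "o" + "e" + "k" + "l"
= "wvjajkoekl"


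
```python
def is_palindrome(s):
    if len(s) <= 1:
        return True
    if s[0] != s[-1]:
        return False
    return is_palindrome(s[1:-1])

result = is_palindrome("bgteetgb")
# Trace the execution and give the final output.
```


is_palindrome("bgteetgb")
"bgteetgb": s[0]='b' == s[-1]='b' -> is_palindrome("gteetg")
"gteetg": s[0]='g' == s[-1]='g' -> is_palindrome("teet")
"teet": s[0]='t' == s[-1]='t' -> is_palindrome("ee")
"ee": s[0]='e' == s[-1]='e' -> is_palindrome("")
"": len <= 1 -> True
= True


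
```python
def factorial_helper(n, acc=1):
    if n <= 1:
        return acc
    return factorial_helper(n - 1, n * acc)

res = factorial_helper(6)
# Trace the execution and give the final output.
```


factorial_helper(6, 1)
= factorial_helper(5, 6 * 1) = factorial_helper(5, 6)
= factorial_helper(4, 5 * 6) = factorial_helper(4, 30)
= factorial_helper(3, 4 * 30) = factorial_helper(3, 120)
= factorial_helper(2, 3 * 120) = factorial_helper(2, 360)
= factorial_helper(1, 2 * 360) = factorial_helper(1, 720)
n <= 1, return acc = 720


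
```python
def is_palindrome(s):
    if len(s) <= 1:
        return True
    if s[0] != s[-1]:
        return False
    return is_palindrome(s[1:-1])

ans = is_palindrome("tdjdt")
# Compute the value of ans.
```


is_palindrome("tdjdt")
"tdjdt": s[0]='t' == s[-1]='t' -> is_palindrome("djd")
"djd": s[0]='d' == s[-1]='d' -> is_palindrome("j")
"j": len <= 1 -> True
= True


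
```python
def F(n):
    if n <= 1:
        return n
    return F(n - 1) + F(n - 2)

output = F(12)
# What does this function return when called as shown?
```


F(12)
= F(11) + F(10)
= (F(10) + F(9)) + F(10)
Computing bottom-up: F(0)=0, F(1)=1, F(2)=1, F(3)=2, F(4)=3, F(5)=5, F(6)=8, F(7)=13, F(8)=21, F(9)=34, F(10)=55, F(11)=89, F(12)=144
= 144


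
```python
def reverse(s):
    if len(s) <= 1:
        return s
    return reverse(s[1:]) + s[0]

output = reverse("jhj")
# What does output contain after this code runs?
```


reverse("jhj")
= reverse("hj") + "j"
= reverse("j") + "h" + "j"
= "j" + "h" + "j"
= "jhj"


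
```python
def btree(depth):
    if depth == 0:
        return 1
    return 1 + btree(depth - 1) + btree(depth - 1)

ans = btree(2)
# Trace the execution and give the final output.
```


btree(2)
= 1 + btree(1) + btree(1)
= 1 + 2 * btree(1)
btree(k) = 2^(k+1) - 1
btree(0) = 1
btree(1) = 3
btree(2) = 7
btree(2) = 2^3 - 1 = 7


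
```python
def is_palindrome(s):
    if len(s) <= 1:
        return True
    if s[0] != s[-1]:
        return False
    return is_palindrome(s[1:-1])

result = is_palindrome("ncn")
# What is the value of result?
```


is_palindrome("ncn")
"ncn": s[0]='n' == s[-1]='n' -> is_palindrome("c")
"c": len <= 1 -> True
= True


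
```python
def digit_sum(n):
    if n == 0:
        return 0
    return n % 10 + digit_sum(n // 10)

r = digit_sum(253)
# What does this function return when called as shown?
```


digit_sum(253)
= 3 + digit_sum(25)
= 3 + 5 + digit_sum(2)
= 3 + 5 + 2 + digit_sum(0)
= 3 + 5 + 2 + 0
= 10


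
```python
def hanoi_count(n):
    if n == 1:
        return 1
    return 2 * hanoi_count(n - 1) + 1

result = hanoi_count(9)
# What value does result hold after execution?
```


hanoi_count(9)
= 2 * hanoi_count(8) + 1
= 2 * (2 * hanoi_count(7) + 1) + 1
= 2 * (2 * (2 * hanoi_count(6) + 1) + 1) + 1
= 2 * (2 * (2 * (2 * hanoi_count(5) + 1) + 1) + 1) + 1
= 2 * (2 * (2 * (2 * (2 * hanoi_count(4) + 1) + 1) + 1) + 1) + 1
= 2 * (2 * (2 * (2 * (2 * (2 * hanoi_count(3) + 1) + 1) + 1) + 1) + 1) + 1
= 2 * (2 * (2 * (2 * (2 * (2 * (2 * hanoi_count(2) + 1) + 1) + 1) + 1) + 1) + 1) + 1
= 2 * (2 * (2 * (2 * (2 * (2 * (2 * (2 * hanoi_count(1) + 1) + 1) + 1) + 1) + 1) + 1) + 1) + 1
Now compute bottom-up:
hanoi_count(1) = 1
hanoi_count(2) = 2 * 1 + 1 = 3
hanoi_count(3) = 2 * 3 + 1 = 7
hanoi_count(4) = 2 * 7 + 1 = 15
hanoi_count(5) = 2 * 15 + 1 = 31
hanoi_count(6) = 2 * 31 + 1 = 63
hanoi_count(7) = 2 * 63 + 1 = 127
hanoi_count(8) = 2 * 127 + 1 = 255
hanoi_count(9) = 2 * 255 + 1 = 511
= 511


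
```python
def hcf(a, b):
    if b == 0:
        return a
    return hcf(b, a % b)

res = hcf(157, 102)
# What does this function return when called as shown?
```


hcf(157, 102)
= hcf(102, 157 % 102) = hcf(102, 55)
= hcf(55, 102 % 55) = hcf(55, 47)
= hcf(47, 55 % 47) = hcf(47, 8)
= hcf(8, 47 % 8) = hcf(8, 7)
= hcf(7, 8 % 7) = hcf(7, 1)
= hcf(1, 7 % 1) = hcf(1, 0)
b == 0, return a = 1


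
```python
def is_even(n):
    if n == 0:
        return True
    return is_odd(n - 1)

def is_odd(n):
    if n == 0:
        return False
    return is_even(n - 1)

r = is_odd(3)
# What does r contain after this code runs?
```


is_odd(3)
= is_even(2)
= is_odd(1)
= is_even(0)
n == 0: return True
= True


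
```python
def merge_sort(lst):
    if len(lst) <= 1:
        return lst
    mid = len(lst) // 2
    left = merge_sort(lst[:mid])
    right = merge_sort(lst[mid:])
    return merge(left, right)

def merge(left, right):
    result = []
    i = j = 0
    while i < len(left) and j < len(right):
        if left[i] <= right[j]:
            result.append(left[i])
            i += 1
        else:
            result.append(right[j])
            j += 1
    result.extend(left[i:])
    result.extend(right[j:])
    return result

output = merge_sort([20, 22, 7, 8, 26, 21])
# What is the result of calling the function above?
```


merge_sort([20, 22, 7, 8, 26, 21])
Split into [20, 22, 7] and [8, 26, 21]
Left sorted: [7, 20, 22]
Right sorted: [8, 21, 26]
Merge [7, 20, 22] and [8, 21, 26]
= [7, 8, 20, 21, 22, 26]


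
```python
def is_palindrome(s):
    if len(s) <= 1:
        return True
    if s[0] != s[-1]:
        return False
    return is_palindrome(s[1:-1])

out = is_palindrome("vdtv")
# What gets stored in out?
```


is_palindrome("vdtv")
"vdtv": s[0]='v' == s[-1]='v' -> is_palindrome("dt")
"dt": s[0]='d' != s[-1]='t' -> False
= False


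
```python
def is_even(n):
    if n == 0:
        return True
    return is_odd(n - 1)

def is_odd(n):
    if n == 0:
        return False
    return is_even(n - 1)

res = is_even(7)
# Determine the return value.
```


is_even(7)
= is_odd(6)
= is_even(5)
= is_odd(4)
= is_even(3)
= is_odd(2)
= is_even(1)
= is_odd(0)
n == 0: return False
= False


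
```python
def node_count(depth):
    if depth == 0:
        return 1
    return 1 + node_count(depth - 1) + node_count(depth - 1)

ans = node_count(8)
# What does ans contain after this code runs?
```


node_count(8)
= 1 + node_count(7) + node_count(7)
= 1 + 2 * node_count(7)
node_count(k) = 2^(k+1) - 1
node_count(0) = 1
node_count(1) = 3
node_count(2) = 7
node_count(3) = 15
node_count(4) = 31
node_count(8) = 2^9 - 1 = 511


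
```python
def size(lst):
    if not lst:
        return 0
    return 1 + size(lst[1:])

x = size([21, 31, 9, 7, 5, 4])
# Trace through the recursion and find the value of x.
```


size([21, 31, 9, 7, 5, 4])
= 1 + size([31, 9, 7, 5, 4])
= 1 + 1 + size([9, 7, 5, 4])
= 1 + 1 + 1 + size([7, 5, 4])
= 1 + 1 + 1 + 1 + size([5, 4])
= 1 + 1 + 1 + 1 + 1 + size([4])
= 1 + 1 + 1 + 1 + 1 + 1 + size([])
= 1 + 1 + 1 + 1 + 1 + 1 + 0
= 6


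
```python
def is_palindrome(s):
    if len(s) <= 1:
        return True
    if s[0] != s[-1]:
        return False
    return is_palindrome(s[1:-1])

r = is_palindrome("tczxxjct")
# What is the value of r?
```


is_palindrome("tczxxjct")
"tczxxjct": s[0]='t' == s[-1]='t' -> is_palindrome("czxxjc")
"czxxjc": s[0]='c' == s[-1]='c' -> is_palindrome("zxxj")
"zxxj": s[0]='z' != s[-1]='j' -> False
= False


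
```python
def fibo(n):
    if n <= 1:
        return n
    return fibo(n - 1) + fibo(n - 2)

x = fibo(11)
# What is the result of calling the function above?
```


fibo(11)
= fibo(10) + fibo(9)
= (fibo(9) + fibo(8)) + fibo(9)
Computing bottom-up: fibo(0)=0, fibo(1)=1, fibo(2)=1, fibo(3)=2, fibo(4)=3, fibo(5)=5, fibo(6)=8, fibo(7)=13, fibo(8)=21, fibo(9)=34, fibo(10)=55, fibo(11)=89
= 89


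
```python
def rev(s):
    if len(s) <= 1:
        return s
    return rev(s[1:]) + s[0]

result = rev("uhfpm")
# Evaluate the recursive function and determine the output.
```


rev("uhfpm")
= rev("hfpm") + "u"
= rev("fpm") + "h" + "u"
= rev("pm") + "f" + "h" + "u"
= rev("m") + "p" + "f" + "h" + "u"
= "m" + "p" + "f" + "h" + "u"
= "mpfhu"


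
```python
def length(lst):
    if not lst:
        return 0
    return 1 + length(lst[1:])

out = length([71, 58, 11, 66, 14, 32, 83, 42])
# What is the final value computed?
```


length([71, 58, 11, 66, 14, 32, 83, 42])
= 1 + length([58, 11, 66, 14, 32, 83, 42])
= 1 + 1 + length([11, 66, 14, 32, 83, 42])
= 1 + 1 + 1 + length([66, 14, 32, 83, 42])
= 1 + 1 + 1 + 1 + length([14, 32, 83, 42])
= 1 + 1 + 1 + 1 + 1 + length([32, 83, 42])
= 1 + 1 + 1 + 1 + 1 + 1 + length([83, 42])
= 1 + 1 + 1 + 1 + 1 + 1 + 1 + length([42])
= 1 + 1 + 1 + 1 + 1 + 1 + 1 + 1 + length([])
= 1 + 1 + 1 + 1 + 1 + 1 + 1 + 1 + 0
= 8


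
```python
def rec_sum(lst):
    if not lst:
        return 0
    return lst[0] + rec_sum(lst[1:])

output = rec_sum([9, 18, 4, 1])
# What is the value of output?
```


rec_sum([9, 18, 4, 1])
= 9 + rec_sum([18, 4, 1])
= 9 + 18 + rec_sum([4, 1])
= 9 + 18 + 4 + rec_sum([1])
= 9 + 18 + 4 + 1 + rec_sum([])
= 9 + 18 + 4 + 1 + 0
= 32


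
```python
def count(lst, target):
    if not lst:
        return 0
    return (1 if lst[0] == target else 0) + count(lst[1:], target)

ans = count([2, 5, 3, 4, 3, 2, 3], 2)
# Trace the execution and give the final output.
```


count([2, 5, 3, 4, 3, 2, 3], 2)
lst[0]=2 == 2: 1 + count([5, 3, 4, 3, 2, 3], 2)
lst[0]=5 != 2: 0 + count([3, 4, 3, 2, 3], 2)
lst[0]=3 != 2: 0 + count([4, 3, 2, 3], 2)
lst[0]=4 != 2: 0 + count([3, 2, 3], 2)
lst[0]=3 != 2: 0 + count([2, 3], 2)
lst[0]=2 == 2: 1 + count([3], 2)
lst[0]=3 != 2: 0 + count([], 2)
= 2


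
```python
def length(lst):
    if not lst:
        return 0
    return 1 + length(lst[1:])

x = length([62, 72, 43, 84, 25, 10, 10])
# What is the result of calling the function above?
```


length([62, 72, 43, 84, 25, 10, 10])
= 1 + length([72, 43, 84, 25, 10, 10])
= 1 + 1 + length([43, 84, 25, 10, 10])
= 1 + 1 + 1 + length([84, 25, 10, 10])
= 1 + 1 + 1 + 1 + length([25, 10, 10])
= 1 + 1 + 1 + 1 + 1 + length([10, 10])
= 1 + 1 + 1 + 1 + 1 + 1 + length([10])
= 1 + 1 + 1 + 1 + 1 + 1 + 1 + length([])
= 1 + 1 + 1 + 1 + 1 + 1 + 1 + 0
= 7


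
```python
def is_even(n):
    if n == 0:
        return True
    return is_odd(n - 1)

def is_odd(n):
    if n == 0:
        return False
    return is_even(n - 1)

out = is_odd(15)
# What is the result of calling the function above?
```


is_odd(15)
= is_even(14)
= is_odd(13)
= is_even(12)
= is_odd(11)
= is_even(10)
= is_odd(9)
= is_even(8)
= is_odd(7)
= is_even(6)
= is_odd(5)
= is_even(4)
= is_odd(3)
= is_even(2)
= is_odd(1)
= is_even(0)
n == 0: return True
= True
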